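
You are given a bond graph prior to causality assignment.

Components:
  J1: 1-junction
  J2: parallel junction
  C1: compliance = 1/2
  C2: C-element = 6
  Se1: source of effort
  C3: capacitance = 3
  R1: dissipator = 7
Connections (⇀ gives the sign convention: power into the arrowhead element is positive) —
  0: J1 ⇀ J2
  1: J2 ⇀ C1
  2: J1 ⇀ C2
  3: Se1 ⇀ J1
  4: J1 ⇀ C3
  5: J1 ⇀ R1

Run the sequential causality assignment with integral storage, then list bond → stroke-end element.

b3 stroke→J1  (Se1 (Se) sets effort on bond)
b1 stroke→J2  (prefer integral on C1)
b0 stroke→J1  (common-e at J2 fixed by 1)
b2 stroke→J1  (C2 integral (e out))
b4 stroke→J1  (C3 outputs effort q/C3)
b5 stroke→R1  (closing 1-jn rule on J1)

b0 stroke→J1
b1 stroke→J2
b2 stroke→J1
b3 stroke→J1
b4 stroke→J1
b5 stroke→R1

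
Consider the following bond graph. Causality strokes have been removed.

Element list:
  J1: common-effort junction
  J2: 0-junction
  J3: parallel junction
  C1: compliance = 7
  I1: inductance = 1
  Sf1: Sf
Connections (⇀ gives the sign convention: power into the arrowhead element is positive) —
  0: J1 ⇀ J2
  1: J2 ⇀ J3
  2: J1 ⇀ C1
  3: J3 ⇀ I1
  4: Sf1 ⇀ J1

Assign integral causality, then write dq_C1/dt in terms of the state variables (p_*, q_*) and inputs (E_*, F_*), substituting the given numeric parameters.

dq_C1/dt = F_Sf1 - p_I1

#4 |Sf1  (Sf1 (Sf) sets flow on bond)
#2 |J1  (C1 outputs effort q/C1)
#0 |J2  (J1 effort already set via bond 2)
#1 |J3  (J2 effort already set via bond 0)
#3 |I1  (J3 effort already set via bond 1)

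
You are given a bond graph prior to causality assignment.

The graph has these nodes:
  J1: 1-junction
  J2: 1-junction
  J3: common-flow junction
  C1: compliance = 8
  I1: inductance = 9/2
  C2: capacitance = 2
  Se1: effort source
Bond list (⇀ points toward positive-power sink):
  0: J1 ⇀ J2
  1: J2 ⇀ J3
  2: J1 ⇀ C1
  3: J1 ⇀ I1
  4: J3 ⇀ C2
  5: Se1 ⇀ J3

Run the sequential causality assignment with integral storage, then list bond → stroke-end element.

#5 →J3  (Se1: effort source, stroke at far end)
#2 →J1  (C1 integral (e out))
#3 →I1  (I1: I, integral causality)
#0 →J1  (1-jn J1 has f-setter on 3)
#1 →J2  (1-jn J2 has f-setter on 0)
#4 →J3  (1-jn J3 has f-setter on 1)

#0 |J1
#1 |J2
#2 |J1
#3 |I1
#4 |J3
#5 |J3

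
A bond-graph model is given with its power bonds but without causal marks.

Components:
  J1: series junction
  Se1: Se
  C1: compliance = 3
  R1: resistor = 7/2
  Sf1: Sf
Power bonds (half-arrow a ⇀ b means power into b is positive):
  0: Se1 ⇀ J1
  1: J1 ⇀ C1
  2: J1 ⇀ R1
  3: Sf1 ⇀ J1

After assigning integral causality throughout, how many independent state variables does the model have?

1  (C1 all integral)

bond 0 stroke at J1  (Se1: effort source, stroke at far end)
bond 3 stroke at Sf1  (Sf1: flow source, stroke at near end)
bond 1 stroke at J1  (J1: bond 3 brought flow, rest push out)
bond 2 stroke at J1  (J1 flow already set via bond 3)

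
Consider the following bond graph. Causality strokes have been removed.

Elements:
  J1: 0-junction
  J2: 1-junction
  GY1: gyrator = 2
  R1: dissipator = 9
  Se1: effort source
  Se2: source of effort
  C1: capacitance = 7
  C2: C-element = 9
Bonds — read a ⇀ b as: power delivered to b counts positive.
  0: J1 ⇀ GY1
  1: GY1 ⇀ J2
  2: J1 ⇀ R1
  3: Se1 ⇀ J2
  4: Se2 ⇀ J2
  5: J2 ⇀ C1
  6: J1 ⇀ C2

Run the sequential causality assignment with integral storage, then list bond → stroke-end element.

β3 stroke at J2  (Se1 (Se) sets effort on bond)
β4 stroke at J2  (Se2 (Se) sets effort on bond)
β5 stroke at J2  (prefer integral on C1)
β1 stroke at GY1  (only one flow-in slot at J2)
β0 stroke at GY1  (GY1 both-in/both-out from 1)
β6 stroke at J1  (C2 integral (e out))
β2 stroke at R1  (0-jn J1 has e-setter on 6)

β0 →GY1
β1 →GY1
β2 →R1
β3 →J2
β4 →J2
β5 →J2
β6 →J1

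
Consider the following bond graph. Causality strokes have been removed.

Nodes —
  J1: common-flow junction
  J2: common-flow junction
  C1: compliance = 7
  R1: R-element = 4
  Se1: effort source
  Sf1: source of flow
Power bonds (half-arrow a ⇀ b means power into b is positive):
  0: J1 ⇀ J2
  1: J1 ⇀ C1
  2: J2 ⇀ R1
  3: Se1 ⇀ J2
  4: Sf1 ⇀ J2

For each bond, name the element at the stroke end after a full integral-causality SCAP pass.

β3 stroke at J2  (Se1: effort source, stroke at far end)
β4 stroke at Sf1  (source Sf1 imposes f)
β0 stroke at J2  (J2: bond 4 brought flow, rest push out)
β2 stroke at J2  (J2: bond 4 brought flow, rest push out)
β1 stroke at J1  (1-jn J1 has f-setter on 0)

b0 stroke→J2
b1 stroke→J1
b2 stroke→J2
b3 stroke→J2
b4 stroke→Sf1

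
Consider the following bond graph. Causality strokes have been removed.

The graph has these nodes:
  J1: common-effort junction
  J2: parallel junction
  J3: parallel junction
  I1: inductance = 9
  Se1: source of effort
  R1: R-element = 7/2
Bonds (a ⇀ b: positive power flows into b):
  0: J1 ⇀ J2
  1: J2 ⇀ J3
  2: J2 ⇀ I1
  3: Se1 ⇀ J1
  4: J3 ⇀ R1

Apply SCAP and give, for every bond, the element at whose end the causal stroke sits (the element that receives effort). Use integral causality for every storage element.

b0 →J2
b1 →J3
b2 →I1
b3 →J1
b4 →R1

#3 stroke at J1  (Se1 fixes effort; stroke away)
#0 stroke at J2  (0-jn J1 has e-setter on 3)
#1 stroke at J3  (0-jn J2 has e-setter on 0)
#2 stroke at I1  (J2 effort already set via bond 0)
#4 stroke at R1  (J3 effort already set via bond 1)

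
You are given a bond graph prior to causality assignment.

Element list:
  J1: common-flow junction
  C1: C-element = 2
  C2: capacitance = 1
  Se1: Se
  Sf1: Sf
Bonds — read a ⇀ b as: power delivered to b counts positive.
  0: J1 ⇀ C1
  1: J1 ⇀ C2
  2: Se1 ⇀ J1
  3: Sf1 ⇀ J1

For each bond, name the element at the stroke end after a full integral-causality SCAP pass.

β2 stroke→J1  (Se1 (Se) sets effort on bond)
β3 stroke→Sf1  (Sf1 (Sf) sets flow on bond)
β0 stroke→J1  (common-f at J1 fixed by 3)
β1 stroke→J1  (common-f at J1 fixed by 3)

β0 →J1
β1 →J1
β2 →J1
β3 →Sf1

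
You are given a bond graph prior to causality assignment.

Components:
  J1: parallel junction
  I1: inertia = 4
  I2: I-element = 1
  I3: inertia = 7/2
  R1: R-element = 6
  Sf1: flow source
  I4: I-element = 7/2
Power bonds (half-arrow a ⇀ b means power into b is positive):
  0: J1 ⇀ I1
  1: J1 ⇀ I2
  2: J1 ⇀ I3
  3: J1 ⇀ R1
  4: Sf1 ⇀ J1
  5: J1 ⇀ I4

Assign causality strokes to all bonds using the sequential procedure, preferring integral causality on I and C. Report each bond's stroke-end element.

bond 0 |I1
bond 1 |I2
bond 2 |I3
bond 3 |J1
bond 4 |Sf1
bond 5 |I4

β4 stroke at Sf1  (source Sf1 imposes f)
β0 stroke at I1  (prefer integral on I1)
β1 stroke at I2  (prefer integral on I2)
β2 stroke at I3  (I3 outputs flow p/I3)
β5 stroke at I4  (I4: I, integral causality)
β3 stroke at J1  (closing 0-jn rule on J1)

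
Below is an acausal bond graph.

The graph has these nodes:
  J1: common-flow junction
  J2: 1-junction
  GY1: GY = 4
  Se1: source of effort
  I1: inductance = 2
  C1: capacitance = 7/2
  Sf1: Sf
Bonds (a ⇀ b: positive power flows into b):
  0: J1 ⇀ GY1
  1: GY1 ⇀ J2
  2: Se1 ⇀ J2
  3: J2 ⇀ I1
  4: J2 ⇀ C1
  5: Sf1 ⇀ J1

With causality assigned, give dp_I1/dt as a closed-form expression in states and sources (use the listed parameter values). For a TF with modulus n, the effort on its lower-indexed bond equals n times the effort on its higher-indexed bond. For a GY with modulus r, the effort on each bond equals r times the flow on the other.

#2 |J2  (Se1 (Se) sets effort on bond)
#5 |Sf1  (Sf1: flow source, stroke at near end)
#0 |J1  (common-f at J1 fixed by 5)
#1 |J2  (GY GY1: same side as bond 0)
#3 |I1  (I1: I, integral causality)
#4 |J2  (common-f at J2 fixed by 3)

dp_I1/dt = E_Se1 + 4*F_Sf1 - 2*q_C1/7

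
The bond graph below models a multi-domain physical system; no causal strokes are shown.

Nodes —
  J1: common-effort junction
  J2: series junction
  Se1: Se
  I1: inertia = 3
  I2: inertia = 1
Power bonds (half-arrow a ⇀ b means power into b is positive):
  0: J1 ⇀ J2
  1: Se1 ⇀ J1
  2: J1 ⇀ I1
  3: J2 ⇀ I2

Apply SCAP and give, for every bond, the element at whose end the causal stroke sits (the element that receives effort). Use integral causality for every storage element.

β0 stroke at J2
β1 stroke at J1
β2 stroke at I1
β3 stroke at I2

bond 1 stroke at J1  (Se1 (Se) sets effort on bond)
bond 0 stroke at J2  (J1 effort already set via bond 1)
bond 2 stroke at I1  (J1: bond 1 brought effort, rest push out)
bond 3 stroke at I2  (J2: last free bond brings flow in)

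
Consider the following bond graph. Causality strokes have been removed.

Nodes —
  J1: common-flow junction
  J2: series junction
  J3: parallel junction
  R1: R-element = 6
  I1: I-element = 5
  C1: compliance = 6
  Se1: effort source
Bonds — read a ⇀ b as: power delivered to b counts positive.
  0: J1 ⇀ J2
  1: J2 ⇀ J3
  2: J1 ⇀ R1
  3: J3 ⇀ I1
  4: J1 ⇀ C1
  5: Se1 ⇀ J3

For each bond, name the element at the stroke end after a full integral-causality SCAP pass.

b5 →J3  (Se1 fixes effort; stroke away)
b1 →J2  (J3 effort already set via bond 5)
b3 →I1  (J3 effort already set via bond 5)
b0 →J1  (closing 1-jn rule on J2)
b4 →J1  (C1 outputs effort q/C1)
b2 →R1  (J1: last free bond brings flow in)

#0 stroke at J1
#1 stroke at J2
#2 stroke at R1
#3 stroke at I1
#4 stroke at J1
#5 stroke at J3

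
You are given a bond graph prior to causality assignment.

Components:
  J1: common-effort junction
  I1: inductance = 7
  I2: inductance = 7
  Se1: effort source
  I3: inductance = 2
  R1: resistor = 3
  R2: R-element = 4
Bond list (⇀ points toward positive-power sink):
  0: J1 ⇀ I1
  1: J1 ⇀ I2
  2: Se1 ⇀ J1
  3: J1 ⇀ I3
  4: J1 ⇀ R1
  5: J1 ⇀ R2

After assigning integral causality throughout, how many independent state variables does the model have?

3  (I1, I2, I3 all integral)

#2 |J1  (Se1: effort source, stroke at far end)
#0 |I1  (J1 effort already set via bond 2)
#1 |I2  (0-jn J1 has e-setter on 2)
#3 |I3  (common-e at J1 fixed by 2)
#4 |R1  (J1: bond 2 brought effort, rest push out)
#5 |R2  (J1 effort already set via bond 2)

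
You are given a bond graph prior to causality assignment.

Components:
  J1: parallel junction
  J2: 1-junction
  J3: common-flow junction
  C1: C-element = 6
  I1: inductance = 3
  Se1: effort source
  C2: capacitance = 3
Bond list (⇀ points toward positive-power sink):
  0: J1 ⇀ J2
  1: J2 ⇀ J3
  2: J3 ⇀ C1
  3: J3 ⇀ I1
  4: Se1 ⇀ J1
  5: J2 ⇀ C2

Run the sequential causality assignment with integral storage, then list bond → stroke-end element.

b0 |J2
b1 |J3
b2 |J3
b3 |I1
b4 |J1
b5 |J2

bond 4 stroke→J1  (Se1 (Se) sets effort on bond)
bond 0 stroke→J2  (0-jn J1 has e-setter on 4)
bond 2 stroke→J3  (C1: C, integral causality)
bond 3 stroke→I1  (I1 outputs flow p/I1)
bond 1 stroke→J3  (J3 flow already set via bond 3)
bond 5 stroke→J2  (1-jn J2 has f-setter on 1)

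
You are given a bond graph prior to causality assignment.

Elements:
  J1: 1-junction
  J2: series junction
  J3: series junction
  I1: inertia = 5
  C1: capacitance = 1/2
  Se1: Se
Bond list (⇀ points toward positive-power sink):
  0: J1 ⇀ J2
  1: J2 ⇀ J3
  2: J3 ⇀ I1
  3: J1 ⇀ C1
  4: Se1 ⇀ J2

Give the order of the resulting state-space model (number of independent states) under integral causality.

β4 stroke→J2  (Se1 fixes effort; stroke away)
β2 stroke→I1  (prefer integral on I1)
β1 stroke→J3  (J3 flow already set via bond 2)
β0 stroke→J2  (common-f at J2 fixed by 1)
β3 stroke→J1  (1-jn J1 has f-setter on 0)

2  (C1, I1 all integral)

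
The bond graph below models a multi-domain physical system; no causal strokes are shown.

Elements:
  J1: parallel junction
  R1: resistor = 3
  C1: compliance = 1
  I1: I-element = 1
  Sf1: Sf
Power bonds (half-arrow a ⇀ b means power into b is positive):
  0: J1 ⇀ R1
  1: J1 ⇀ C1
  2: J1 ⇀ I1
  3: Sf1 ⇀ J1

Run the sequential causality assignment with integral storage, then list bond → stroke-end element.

b0 →R1
b1 →J1
b2 →I1
b3 →Sf1

b3 →Sf1  (source Sf1 imposes f)
b1 →J1  (C1 integral (e out))
b0 →R1  (0-jn J1 has e-setter on 1)
b2 →I1  (J1 effort already set via bond 1)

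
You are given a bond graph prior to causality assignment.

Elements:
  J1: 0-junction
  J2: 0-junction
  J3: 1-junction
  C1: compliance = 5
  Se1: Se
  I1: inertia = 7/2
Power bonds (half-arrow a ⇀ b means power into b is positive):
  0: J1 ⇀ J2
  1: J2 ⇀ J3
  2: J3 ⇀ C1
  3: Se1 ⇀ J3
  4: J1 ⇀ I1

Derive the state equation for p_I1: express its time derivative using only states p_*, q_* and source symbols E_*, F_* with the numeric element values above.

dp_I1/dt = -E_Se1 + q_C1/5

b3 |J3  (source Se1 imposes e)
b2 |J3  (C1: C, integral causality)
b1 |J2  (closing 1-jn rule on J3)
b0 |J1  (J2 effort already set via bond 1)
b4 |I1  (J1 effort already set via bond 0)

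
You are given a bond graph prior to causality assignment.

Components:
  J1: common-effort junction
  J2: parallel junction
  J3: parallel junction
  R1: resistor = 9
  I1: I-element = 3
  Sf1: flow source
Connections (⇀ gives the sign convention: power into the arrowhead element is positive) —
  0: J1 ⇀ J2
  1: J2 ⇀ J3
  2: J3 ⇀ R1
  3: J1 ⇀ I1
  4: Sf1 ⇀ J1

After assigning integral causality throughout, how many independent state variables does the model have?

#4 →Sf1  (Sf1 (Sf) sets flow on bond)
#3 →I1  (prefer integral on I1)
#0 →J1  (closing 0-jn rule on J1)
#1 →J2  (J2: last free bond brings effort in)
#2 →J3  (J3: last free bond brings effort in)

1  (I1 all integral)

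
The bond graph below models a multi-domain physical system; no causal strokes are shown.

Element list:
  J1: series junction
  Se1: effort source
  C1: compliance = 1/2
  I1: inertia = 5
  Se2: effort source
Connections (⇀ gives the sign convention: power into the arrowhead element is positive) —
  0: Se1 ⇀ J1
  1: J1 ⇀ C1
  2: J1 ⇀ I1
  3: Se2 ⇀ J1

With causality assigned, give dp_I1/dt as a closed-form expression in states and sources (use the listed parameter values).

dp_I1/dt = E_Se1 + E_Se2 - 2*q_C1

β0 |J1  (source Se1 imposes e)
β3 |J1  (Se2 fixes effort; stroke away)
β1 |J1  (C1: C, integral causality)
β2 |I1  (closing 1-jn rule on J1)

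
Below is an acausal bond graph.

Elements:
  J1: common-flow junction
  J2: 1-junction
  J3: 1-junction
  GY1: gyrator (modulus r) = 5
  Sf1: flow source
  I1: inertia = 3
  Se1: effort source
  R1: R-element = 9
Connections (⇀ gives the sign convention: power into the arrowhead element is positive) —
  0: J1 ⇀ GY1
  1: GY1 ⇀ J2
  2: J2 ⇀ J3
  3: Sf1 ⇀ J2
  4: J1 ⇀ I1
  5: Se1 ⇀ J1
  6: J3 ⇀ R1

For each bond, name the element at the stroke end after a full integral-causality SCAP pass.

bond 0 |J1
bond 1 |J2
bond 2 |J2
bond 3 |Sf1
bond 4 |I1
bond 5 |J1
bond 6 |J3

β3 stroke at Sf1  (Sf1 fixes flow; stroke at Sf1)
β5 stroke at J1  (source Se1 imposes e)
β1 stroke at J2  (1-jn J2 has f-setter on 3)
β2 stroke at J2  (J2: bond 3 brought flow, rest push out)
β6 stroke at J3  (common-f at J3 fixed by 2)
β0 stroke at J1  (GY GY1: same side as bond 1)
β4 stroke at I1  (closing 1-jn rule on J1)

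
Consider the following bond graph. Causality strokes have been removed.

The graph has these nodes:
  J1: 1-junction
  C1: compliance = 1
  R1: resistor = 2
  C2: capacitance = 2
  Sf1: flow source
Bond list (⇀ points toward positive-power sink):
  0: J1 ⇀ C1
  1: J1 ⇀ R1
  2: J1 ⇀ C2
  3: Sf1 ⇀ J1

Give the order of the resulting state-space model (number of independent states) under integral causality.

2  (C1, C2 all integral)

#3 stroke at Sf1  (source Sf1 imposes f)
#0 stroke at J1  (1-jn J1 has f-setter on 3)
#1 stroke at J1  (J1: bond 3 brought flow, rest push out)
#2 stroke at J1  (J1 flow already set via bond 3)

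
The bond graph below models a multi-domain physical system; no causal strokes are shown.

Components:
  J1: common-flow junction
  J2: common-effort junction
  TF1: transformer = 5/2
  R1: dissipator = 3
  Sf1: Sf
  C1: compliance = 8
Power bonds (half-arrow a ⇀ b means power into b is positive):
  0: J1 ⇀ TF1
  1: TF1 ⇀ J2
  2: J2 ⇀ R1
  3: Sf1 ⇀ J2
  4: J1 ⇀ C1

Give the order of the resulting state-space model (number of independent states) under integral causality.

1  (C1 all integral)

b3 stroke at Sf1  (Sf1 (Sf) sets flow on bond)
b4 stroke at J1  (C1 integral (e out))
b0 stroke at TF1  (J1: last free bond brings flow in)
b1 stroke at J2  (TF1: transformer flips bond 0)
b2 stroke at R1  (J2 effort already set via bond 1)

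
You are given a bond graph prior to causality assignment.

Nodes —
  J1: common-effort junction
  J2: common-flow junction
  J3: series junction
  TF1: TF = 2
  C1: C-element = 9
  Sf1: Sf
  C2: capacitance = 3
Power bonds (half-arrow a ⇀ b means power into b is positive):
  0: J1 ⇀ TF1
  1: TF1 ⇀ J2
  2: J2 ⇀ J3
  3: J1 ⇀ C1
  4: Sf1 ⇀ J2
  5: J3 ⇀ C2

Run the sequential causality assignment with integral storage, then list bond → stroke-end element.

b0 stroke at TF1
b1 stroke at J2
b2 stroke at J2
b3 stroke at J1
b4 stroke at Sf1
b5 stroke at J3

b4 →Sf1  (Sf1 (Sf) sets flow on bond)
b1 →J2  (J2 flow already set via bond 4)
b2 →J2  (common-f at J2 fixed by 4)
b5 →J3  (J3: bond 2 brought flow, rest push out)
b0 →TF1  (TF TF1: opposite of bond 1)
b3 →J1  (J1: last free bond brings effort in)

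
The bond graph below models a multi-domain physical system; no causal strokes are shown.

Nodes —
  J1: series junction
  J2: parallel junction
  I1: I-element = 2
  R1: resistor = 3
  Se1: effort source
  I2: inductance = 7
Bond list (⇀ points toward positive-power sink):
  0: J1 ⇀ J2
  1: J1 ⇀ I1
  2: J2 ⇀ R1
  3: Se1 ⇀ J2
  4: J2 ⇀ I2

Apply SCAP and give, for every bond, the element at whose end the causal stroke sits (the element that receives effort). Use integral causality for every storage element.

b3 →J2  (Se1: effort source, stroke at far end)
b0 →J1  (0-jn J2 has e-setter on 3)
b2 →R1  (0-jn J2 has e-setter on 3)
b4 →I2  (0-jn J2 has e-setter on 3)
b1 →I1  (closing 1-jn rule on J1)

#0 stroke at J1
#1 stroke at I1
#2 stroke at R1
#3 stroke at J2
#4 stroke at I2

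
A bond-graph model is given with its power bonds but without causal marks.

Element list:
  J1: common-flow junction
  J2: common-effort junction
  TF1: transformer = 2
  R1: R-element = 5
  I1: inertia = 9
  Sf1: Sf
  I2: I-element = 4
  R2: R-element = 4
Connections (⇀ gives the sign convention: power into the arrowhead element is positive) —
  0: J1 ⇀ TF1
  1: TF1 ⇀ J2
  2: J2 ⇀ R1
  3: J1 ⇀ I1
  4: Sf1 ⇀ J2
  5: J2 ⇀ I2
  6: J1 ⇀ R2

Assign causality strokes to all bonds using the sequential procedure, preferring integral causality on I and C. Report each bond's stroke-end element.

bond 4 stroke→Sf1  (Sf1 (Sf) sets flow on bond)
bond 3 stroke→I1  (prefer integral on I1)
bond 0 stroke→J1  (J1 flow already set via bond 3)
bond 6 stroke→J1  (J1 flow already set via bond 3)
bond 1 stroke→TF1  (TF TF1: opposite of bond 0)
bond 5 stroke→I2  (I2 outputs flow p/I2)
bond 2 stroke→J2  (only one effort-in slot at J2)

b0 stroke at J1
b1 stroke at TF1
b2 stroke at J2
b3 stroke at I1
b4 stroke at Sf1
b5 stroke at I2
b6 stroke at J1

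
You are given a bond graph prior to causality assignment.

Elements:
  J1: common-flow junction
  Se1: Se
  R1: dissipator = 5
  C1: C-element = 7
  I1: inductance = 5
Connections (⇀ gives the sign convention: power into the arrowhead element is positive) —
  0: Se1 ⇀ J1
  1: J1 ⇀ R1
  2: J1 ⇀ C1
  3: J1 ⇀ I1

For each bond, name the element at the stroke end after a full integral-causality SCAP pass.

β0 stroke at J1
β1 stroke at J1
β2 stroke at J1
β3 stroke at I1

bond 0 stroke→J1  (Se1 fixes effort; stroke away)
bond 2 stroke→J1  (C1 integral (e out))
bond 3 stroke→I1  (I1: I, integral causality)
bond 1 stroke→J1  (J1 flow already set via bond 3)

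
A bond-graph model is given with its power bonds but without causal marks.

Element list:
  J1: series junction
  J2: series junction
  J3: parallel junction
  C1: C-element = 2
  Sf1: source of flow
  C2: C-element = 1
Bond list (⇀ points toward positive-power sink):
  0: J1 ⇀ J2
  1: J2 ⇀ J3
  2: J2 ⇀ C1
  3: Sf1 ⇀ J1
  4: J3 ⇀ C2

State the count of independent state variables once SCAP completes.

β3 |Sf1  (Sf1 (Sf) sets flow on bond)
β0 |J1  (J1: bond 3 brought flow, rest push out)
β1 |J2  (J2 flow already set via bond 0)
β2 |J2  (1-jn J2 has f-setter on 0)
β4 |J3  (J3: last free bond brings effort in)

2  (C1, C2 all integral)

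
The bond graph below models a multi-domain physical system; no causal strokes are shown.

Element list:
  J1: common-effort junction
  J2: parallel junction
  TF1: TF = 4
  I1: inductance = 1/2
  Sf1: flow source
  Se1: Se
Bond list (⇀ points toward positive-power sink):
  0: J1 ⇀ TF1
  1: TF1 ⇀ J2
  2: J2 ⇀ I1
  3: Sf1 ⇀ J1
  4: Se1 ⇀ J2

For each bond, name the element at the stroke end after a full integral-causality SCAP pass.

b3 →Sf1  (Sf1: flow source, stroke at near end)
b4 →J2  (Se1 fixes effort; stroke away)
b0 →J1  (only one effort-in slot at J1)
b1 →TF1  (J2: bond 4 brought effort, rest push out)
b2 →I1  (J2: bond 4 brought effort, rest push out)

b0 stroke at J1
b1 stroke at TF1
b2 stroke at I1
b3 stroke at Sf1
b4 stroke at J2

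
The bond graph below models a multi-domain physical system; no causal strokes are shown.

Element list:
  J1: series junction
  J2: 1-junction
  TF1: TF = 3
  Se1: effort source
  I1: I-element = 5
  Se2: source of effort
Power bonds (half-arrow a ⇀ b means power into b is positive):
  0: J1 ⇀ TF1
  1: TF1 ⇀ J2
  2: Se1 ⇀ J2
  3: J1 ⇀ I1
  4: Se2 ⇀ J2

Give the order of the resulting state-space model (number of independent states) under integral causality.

#2 |J2  (Se1 (Se) sets effort on bond)
#4 |J2  (Se2 fixes effort; stroke away)
#1 |TF1  (J2 needs exactly one f-in)
#0 |J1  (TF1 one-in-one-out from 1)
#3 |I1  (closing 1-jn rule on J1)

1  (I1 all integral)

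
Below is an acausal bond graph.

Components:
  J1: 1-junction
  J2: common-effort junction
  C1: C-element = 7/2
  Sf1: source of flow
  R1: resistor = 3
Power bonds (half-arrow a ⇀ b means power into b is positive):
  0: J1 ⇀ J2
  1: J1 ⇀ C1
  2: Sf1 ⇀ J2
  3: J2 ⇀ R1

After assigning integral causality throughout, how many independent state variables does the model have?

1  (C1 all integral)

bond 2 stroke→Sf1  (source Sf1 imposes f)
bond 1 stroke→J1  (C1 integral (e out))
bond 0 stroke→J2  (J1 needs exactly one f-in)
bond 3 stroke→R1  (0-jn J2 has e-setter on 0)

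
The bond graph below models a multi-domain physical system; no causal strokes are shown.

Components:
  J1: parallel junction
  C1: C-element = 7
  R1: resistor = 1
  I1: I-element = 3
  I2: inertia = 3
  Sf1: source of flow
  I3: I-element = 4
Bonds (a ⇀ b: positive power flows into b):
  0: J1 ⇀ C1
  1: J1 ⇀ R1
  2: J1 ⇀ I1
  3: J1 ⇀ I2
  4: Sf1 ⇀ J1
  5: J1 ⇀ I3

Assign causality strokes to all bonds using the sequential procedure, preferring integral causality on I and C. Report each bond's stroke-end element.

b4 stroke at Sf1  (source Sf1 imposes f)
b0 stroke at J1  (C1 outputs effort q/C1)
b1 stroke at R1  (J1 effort already set via bond 0)
b2 stroke at I1  (0-jn J1 has e-setter on 0)
b3 stroke at I2  (0-jn J1 has e-setter on 0)
b5 stroke at I3  (common-e at J1 fixed by 0)

bond 0 stroke at J1
bond 1 stroke at R1
bond 2 stroke at I1
bond 3 stroke at I2
bond 4 stroke at Sf1
bond 5 stroke at I3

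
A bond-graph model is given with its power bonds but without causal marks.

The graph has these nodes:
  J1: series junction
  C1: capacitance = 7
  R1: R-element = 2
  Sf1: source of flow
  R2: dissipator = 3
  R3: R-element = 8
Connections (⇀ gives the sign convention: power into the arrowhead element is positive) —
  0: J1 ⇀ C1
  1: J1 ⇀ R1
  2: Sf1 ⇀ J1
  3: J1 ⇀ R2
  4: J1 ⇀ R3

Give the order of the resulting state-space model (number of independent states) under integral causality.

β2 stroke→Sf1  (Sf1 fixes flow; stroke at Sf1)
β0 stroke→J1  (common-f at J1 fixed by 2)
β1 stroke→J1  (J1: bond 2 brought flow, rest push out)
β3 stroke→J1  (J1: bond 2 brought flow, rest push out)
β4 stroke→J1  (common-f at J1 fixed by 2)

1  (C1 all integral)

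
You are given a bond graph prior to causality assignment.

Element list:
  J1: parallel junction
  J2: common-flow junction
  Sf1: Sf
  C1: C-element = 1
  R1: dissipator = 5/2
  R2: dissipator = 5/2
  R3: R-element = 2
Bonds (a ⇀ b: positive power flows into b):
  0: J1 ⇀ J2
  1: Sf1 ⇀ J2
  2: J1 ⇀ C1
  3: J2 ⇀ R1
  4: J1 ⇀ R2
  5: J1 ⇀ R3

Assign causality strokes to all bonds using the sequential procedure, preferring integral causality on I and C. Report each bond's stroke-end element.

bond 1 →Sf1  (Sf1 (Sf) sets flow on bond)
bond 0 →J2  (common-f at J2 fixed by 1)
bond 3 →J2  (J2 flow already set via bond 1)
bond 2 →J1  (C1 outputs effort q/C1)
bond 4 →R2  (common-e at J1 fixed by 2)
bond 5 →R3  (J1 effort already set via bond 2)

bond 0 |J2
bond 1 |Sf1
bond 2 |J1
bond 3 |J2
bond 4 |R2
bond 5 |R3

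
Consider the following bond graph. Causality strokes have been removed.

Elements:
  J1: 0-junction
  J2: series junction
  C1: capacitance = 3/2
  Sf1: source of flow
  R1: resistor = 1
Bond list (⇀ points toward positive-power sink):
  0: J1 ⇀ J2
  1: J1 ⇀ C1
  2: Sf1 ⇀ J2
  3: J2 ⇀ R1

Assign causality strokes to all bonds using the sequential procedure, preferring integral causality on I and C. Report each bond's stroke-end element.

b0 |J2
b1 |J1
b2 |Sf1
b3 |J2

bond 2 stroke→Sf1  (Sf1 fixes flow; stroke at Sf1)
bond 0 stroke→J2  (J2 flow already set via bond 2)
bond 3 stroke→J2  (1-jn J2 has f-setter on 2)
bond 1 stroke→J1  (only one effort-in slot at J1)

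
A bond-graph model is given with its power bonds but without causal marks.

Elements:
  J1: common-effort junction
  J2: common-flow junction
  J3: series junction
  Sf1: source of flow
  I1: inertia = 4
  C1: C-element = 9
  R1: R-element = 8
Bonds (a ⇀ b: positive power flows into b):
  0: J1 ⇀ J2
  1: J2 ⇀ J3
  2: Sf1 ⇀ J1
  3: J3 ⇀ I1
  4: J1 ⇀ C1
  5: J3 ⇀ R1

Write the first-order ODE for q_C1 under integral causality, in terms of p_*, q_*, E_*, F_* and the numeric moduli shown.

#2 stroke→Sf1  (Sf1 fixes flow; stroke at Sf1)
#3 stroke→I1  (I1 outputs flow p/I1)
#1 stroke→J3  (J3 flow already set via bond 3)
#5 stroke→J3  (J3 flow already set via bond 3)
#0 stroke→J2  (J2: bond 1 brought flow, rest push out)
#4 stroke→J1  (J1: last free bond brings effort in)

dq_C1/dt = F_Sf1 - p_I1/4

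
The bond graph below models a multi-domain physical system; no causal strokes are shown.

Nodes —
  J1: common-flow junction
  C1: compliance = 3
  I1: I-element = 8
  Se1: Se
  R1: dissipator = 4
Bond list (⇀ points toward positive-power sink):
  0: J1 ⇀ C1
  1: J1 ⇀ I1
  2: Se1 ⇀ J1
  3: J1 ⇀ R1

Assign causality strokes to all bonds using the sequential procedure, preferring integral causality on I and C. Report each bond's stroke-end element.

#0 stroke at J1
#1 stroke at I1
#2 stroke at J1
#3 stroke at J1

#2 |J1  (Se1 fixes effort; stroke away)
#0 |J1  (C1: C, integral causality)
#1 |I1  (prefer integral on I1)
#3 |J1  (1-jn J1 has f-setter on 1)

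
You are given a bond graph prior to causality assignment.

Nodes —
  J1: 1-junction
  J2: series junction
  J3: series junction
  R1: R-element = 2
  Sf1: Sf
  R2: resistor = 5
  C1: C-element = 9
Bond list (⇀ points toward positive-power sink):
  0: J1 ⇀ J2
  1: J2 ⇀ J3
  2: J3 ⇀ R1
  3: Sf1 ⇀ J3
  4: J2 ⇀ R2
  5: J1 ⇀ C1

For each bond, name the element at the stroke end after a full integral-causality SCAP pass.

β3 stroke→Sf1  (Sf1 (Sf) sets flow on bond)
β1 stroke→J3  (J3 flow already set via bond 3)
β2 stroke→J3  (common-f at J3 fixed by 3)
β0 stroke→J2  (J2 flow already set via bond 1)
β4 stroke→J2  (J2: bond 1 brought flow, rest push out)
β5 stroke→J1  (J1 flow already set via bond 0)

b0 stroke→J2
b1 stroke→J3
b2 stroke→J3
b3 stroke→Sf1
b4 stroke→J2
b5 stroke→J1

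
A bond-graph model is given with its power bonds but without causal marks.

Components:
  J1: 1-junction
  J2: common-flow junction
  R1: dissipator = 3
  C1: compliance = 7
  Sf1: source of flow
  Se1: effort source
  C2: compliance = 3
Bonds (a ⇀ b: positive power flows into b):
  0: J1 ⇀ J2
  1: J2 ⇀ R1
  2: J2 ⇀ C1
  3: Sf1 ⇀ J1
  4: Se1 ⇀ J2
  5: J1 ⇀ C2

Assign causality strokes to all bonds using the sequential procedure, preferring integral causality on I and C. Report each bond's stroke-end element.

β3 →Sf1  (Sf1 fixes flow; stroke at Sf1)
β4 →J2  (source Se1 imposes e)
β0 →J1  (J1: bond 3 brought flow, rest push out)
β5 →J1  (J1 flow already set via bond 3)
β1 →J2  (common-f at J2 fixed by 0)
β2 →J2  (J2: bond 0 brought flow, rest push out)

#0 stroke at J1
#1 stroke at J2
#2 stroke at J2
#3 stroke at Sf1
#4 stroke at J2
#5 stroke at J1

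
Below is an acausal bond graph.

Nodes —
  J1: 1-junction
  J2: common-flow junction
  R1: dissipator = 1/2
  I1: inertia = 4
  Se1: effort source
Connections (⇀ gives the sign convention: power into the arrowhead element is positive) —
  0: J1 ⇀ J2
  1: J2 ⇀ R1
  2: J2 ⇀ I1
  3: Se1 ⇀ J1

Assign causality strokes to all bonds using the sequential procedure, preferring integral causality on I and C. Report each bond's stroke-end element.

#3 →J1  (source Se1 imposes e)
#0 →J2  (J1 needs exactly one f-in)
#2 →I1  (I1 integral (f out))
#1 →J2  (J2: bond 2 brought flow, rest push out)

#0 |J2
#1 |J2
#2 |I1
#3 |J1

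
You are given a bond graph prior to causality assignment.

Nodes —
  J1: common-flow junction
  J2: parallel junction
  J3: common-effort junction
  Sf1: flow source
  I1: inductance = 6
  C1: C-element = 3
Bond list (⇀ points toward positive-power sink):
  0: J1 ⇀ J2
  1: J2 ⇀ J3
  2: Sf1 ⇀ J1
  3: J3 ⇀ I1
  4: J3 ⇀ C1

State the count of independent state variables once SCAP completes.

2  (C1, I1 all integral)

bond 2 →Sf1  (Sf1 (Sf) sets flow on bond)
bond 0 →J1  (common-f at J1 fixed by 2)
bond 1 →J2  (J2 needs exactly one e-in)
bond 3 →I1  (prefer integral on I1)
bond 4 →J3  (closing 0-jn rule on J3)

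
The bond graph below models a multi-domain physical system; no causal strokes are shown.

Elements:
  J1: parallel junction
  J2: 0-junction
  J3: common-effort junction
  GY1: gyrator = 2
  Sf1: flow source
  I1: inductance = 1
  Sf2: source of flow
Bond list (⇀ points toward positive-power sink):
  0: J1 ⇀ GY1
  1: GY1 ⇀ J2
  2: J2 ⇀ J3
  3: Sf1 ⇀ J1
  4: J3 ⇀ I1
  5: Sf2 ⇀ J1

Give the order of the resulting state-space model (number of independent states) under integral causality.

1  (I1 all integral)

b3 stroke at Sf1  (Sf1 (Sf) sets flow on bond)
b5 stroke at Sf2  (Sf2: flow source, stroke at near end)
b0 stroke at J1  (J1 needs exactly one e-in)
b1 stroke at J2  (GY1: gyrator matches bond 0)
b2 stroke at J3  (J2: bond 1 brought effort, rest push out)
b4 stroke at I1  (0-jn J3 has e-setter on 2)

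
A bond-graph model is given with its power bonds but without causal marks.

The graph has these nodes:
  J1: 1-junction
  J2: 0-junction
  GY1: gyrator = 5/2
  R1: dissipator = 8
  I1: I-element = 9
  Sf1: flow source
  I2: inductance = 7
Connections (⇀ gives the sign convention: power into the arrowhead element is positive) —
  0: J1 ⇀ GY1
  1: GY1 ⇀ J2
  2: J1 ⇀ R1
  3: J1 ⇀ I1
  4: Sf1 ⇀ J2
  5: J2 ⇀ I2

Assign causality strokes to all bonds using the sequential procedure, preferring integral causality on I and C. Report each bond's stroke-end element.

#0 stroke at J1
#1 stroke at J2
#2 stroke at J1
#3 stroke at I1
#4 stroke at Sf1
#5 stroke at I2

bond 4 |Sf1  (Sf1: flow source, stroke at near end)
bond 3 |I1  (I1 outputs flow p/I1)
bond 0 |J1  (1-jn J1 has f-setter on 3)
bond 2 |J1  (common-f at J1 fixed by 3)
bond 1 |J2  (GY1: gyrator matches bond 0)
bond 5 |I2  (J2: bond 1 brought effort, rest push out)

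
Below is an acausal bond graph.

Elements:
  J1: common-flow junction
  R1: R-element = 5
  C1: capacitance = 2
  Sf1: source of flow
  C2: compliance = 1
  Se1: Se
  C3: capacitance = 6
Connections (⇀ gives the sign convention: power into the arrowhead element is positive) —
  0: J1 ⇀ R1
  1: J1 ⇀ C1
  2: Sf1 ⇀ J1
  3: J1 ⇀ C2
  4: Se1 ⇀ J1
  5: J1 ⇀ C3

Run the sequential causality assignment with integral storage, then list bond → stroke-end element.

#0 stroke→J1
#1 stroke→J1
#2 stroke→Sf1
#3 stroke→J1
#4 stroke→J1
#5 stroke→J1

bond 2 stroke at Sf1  (source Sf1 imposes f)
bond 4 stroke at J1  (Se1 (Se) sets effort on bond)
bond 0 stroke at J1  (common-f at J1 fixed by 2)
bond 1 stroke at J1  (1-jn J1 has f-setter on 2)
bond 3 stroke at J1  (J1: bond 2 brought flow, rest push out)
bond 5 stroke at J1  (J1: bond 2 brought flow, rest push out)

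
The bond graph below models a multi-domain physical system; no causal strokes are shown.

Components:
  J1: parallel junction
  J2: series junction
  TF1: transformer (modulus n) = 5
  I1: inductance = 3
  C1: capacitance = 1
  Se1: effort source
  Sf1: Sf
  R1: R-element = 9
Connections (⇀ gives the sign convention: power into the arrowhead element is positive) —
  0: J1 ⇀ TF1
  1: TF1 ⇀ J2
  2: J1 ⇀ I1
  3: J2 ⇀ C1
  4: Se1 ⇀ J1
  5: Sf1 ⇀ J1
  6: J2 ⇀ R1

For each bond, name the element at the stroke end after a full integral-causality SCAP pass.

#0 stroke→TF1
#1 stroke→J2
#2 stroke→I1
#3 stroke→J2
#4 stroke→J1
#5 stroke→Sf1
#6 stroke→R1

b4 →J1  (Se1: effort source, stroke at far end)
b5 →Sf1  (Sf1: flow source, stroke at near end)
b0 →TF1  (J1 effort already set via bond 4)
b2 →I1  (0-jn J1 has e-setter on 4)
b1 →J2  (TF1: transformer flips bond 0)
b3 →J2  (C1 outputs effort q/C1)
b6 →R1  (J2 needs exactly one f-in)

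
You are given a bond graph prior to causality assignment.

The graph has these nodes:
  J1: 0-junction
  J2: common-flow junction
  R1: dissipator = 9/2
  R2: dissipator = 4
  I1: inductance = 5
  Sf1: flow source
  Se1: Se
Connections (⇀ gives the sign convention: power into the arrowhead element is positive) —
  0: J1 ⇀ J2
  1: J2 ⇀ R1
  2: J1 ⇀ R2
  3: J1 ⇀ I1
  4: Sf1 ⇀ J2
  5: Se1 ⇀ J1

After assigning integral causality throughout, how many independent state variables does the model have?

1  (I1 all integral)

bond 4 stroke at Sf1  (Sf1 fixes flow; stroke at Sf1)
bond 5 stroke at J1  (source Se1 imposes e)
bond 0 stroke at J2  (common-e at J1 fixed by 5)
bond 2 stroke at R2  (J1: bond 5 brought effort, rest push out)
bond 3 stroke at I1  (J1: bond 5 brought effort, rest push out)
bond 1 stroke at J2  (1-jn J2 has f-setter on 4)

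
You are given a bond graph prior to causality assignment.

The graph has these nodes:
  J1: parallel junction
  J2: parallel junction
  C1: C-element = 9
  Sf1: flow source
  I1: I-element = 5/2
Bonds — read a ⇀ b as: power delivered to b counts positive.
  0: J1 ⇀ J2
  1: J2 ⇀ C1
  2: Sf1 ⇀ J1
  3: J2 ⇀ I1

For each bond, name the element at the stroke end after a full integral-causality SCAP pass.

b0 |J1
b1 |J2
b2 |Sf1
b3 |I1

bond 2 stroke→Sf1  (Sf1: flow source, stroke at near end)
bond 0 stroke→J1  (closing 0-jn rule on J1)
bond 1 stroke→J2  (C1 integral (e out))
bond 3 stroke→I1  (common-e at J2 fixed by 1)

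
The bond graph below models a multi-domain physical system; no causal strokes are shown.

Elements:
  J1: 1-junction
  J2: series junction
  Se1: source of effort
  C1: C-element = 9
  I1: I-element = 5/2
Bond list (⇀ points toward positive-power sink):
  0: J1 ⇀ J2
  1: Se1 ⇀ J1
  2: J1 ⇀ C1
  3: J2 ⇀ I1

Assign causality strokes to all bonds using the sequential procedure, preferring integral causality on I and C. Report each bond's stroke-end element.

#1 stroke at J1  (Se1 fixes effort; stroke away)
#2 stroke at J1  (C1 integral (e out))
#0 stroke at J2  (J1 needs exactly one f-in)
#3 stroke at I1  (J2: last free bond brings flow in)

β0 stroke→J2
β1 stroke→J1
β2 stroke→J1
β3 stroke→I1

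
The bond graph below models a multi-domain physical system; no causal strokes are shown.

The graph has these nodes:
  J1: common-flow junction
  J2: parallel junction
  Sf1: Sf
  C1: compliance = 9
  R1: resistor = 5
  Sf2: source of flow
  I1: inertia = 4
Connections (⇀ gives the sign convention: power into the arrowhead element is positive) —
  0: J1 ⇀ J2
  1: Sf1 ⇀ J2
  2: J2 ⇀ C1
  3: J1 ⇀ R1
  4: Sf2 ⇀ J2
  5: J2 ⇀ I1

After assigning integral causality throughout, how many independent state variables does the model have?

2  (C1, I1 all integral)

bond 1 stroke at Sf1  (Sf1: flow source, stroke at near end)
bond 4 stroke at Sf2  (source Sf2 imposes f)
bond 2 stroke at J2  (C1 outputs effort q/C1)
bond 0 stroke at J1  (J2 effort already set via bond 2)
bond 5 stroke at I1  (J2 effort already set via bond 2)
bond 3 stroke at R1  (J1: last free bond brings flow in)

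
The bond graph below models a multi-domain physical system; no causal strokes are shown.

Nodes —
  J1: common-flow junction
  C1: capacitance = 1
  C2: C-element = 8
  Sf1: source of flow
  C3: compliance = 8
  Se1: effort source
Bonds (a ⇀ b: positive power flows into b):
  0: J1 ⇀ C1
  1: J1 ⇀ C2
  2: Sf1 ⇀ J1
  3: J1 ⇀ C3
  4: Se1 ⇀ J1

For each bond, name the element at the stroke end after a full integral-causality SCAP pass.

#2 →Sf1  (Sf1: flow source, stroke at near end)
#4 →J1  (Se1 (Se) sets effort on bond)
#0 →J1  (J1 flow already set via bond 2)
#1 →J1  (common-f at J1 fixed by 2)
#3 →J1  (J1 flow already set via bond 2)

bond 0 stroke at J1
bond 1 stroke at J1
bond 2 stroke at Sf1
bond 3 stroke at J1
bond 4 stroke at J1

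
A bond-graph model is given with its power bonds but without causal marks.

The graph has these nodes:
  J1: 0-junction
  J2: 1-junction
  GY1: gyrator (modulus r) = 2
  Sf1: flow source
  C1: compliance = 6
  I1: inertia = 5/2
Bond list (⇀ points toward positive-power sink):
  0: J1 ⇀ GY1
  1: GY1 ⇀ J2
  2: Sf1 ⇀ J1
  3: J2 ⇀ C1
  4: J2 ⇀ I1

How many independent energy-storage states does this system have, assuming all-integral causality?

2  (C1, I1 all integral)

#2 stroke→Sf1  (Sf1 (Sf) sets flow on bond)
#0 stroke→J1  (J1: last free bond brings effort in)
#1 stroke→J2  (GY GY1: same side as bond 0)
#3 stroke→J2  (C1: C, integral causality)
#4 stroke→I1  (only one flow-in slot at J2)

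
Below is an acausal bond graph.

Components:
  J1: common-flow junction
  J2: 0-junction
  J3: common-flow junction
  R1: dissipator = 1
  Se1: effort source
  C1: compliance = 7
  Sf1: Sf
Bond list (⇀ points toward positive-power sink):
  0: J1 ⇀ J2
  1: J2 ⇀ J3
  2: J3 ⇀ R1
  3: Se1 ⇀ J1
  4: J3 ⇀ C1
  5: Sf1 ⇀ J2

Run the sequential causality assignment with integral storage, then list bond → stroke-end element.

bond 3 stroke at J1  (source Se1 imposes e)
bond 5 stroke at Sf1  (Sf1 fixes flow; stroke at Sf1)
bond 0 stroke at J2  (only one flow-in slot at J1)
bond 1 stroke at J3  (0-jn J2 has e-setter on 0)
bond 4 stroke at J3  (C1: C, integral causality)
bond 2 stroke at R1  (closing 1-jn rule on J3)

β0 →J2
β1 →J3
β2 →R1
β3 →J1
β4 →J3
β5 →Sf1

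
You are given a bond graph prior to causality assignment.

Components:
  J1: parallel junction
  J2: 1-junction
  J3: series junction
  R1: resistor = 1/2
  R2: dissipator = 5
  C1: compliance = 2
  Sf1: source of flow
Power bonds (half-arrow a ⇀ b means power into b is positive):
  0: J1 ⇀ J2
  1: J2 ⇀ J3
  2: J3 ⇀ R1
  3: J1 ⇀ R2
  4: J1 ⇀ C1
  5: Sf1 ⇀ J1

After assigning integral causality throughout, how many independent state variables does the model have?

1  (C1 all integral)

b5 stroke→Sf1  (source Sf1 imposes f)
b4 stroke→J1  (C1: C, integral causality)
b0 stroke→J2  (common-e at J1 fixed by 4)
b3 stroke→R2  (common-e at J1 fixed by 4)
b1 stroke→J3  (J2 needs exactly one f-in)
b2 stroke→R1  (J3 needs exactly one f-in)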